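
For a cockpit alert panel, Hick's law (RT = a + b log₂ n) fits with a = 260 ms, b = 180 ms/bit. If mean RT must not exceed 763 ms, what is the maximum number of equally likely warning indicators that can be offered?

6

Set 260 + 180·log₂ n ≤ 763 → log₂ n ≤ (763 − 260)/180 = 2.7944.
So n ≤ 2^2.7944 = 6.938; the largest integer n is 6.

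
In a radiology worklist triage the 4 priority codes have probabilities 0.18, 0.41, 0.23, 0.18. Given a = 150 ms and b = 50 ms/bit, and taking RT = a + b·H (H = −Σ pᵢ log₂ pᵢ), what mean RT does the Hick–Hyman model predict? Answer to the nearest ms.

H = 0.18·log₂(1/0.18) + 0.41·log₂(1/0.41) + 0.23·log₂(1/0.23) + 0.18·log₂(1/0.18) = 1.9057 bits.
RT = 150 + 50 × 1.9057 = 245.28 ms.

245 ms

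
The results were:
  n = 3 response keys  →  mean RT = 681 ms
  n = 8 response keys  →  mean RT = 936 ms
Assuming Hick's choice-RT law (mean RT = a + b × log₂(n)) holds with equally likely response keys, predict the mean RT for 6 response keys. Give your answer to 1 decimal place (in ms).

Fit slope and intercept:
  b = (936 − 681) / (log₂ 8 − log₂ 3) = 255 / (3 − 1.5850) = 180.207 ms/bit
  a = 681 − 180.207 × 1.5850 = 395.378 ms
Then RT(6) = 395.378 + 180.207 × log₂ 6 = 395.378 + 180.207 × 2.5850 ≈ 861.207 ms.

861.2 ms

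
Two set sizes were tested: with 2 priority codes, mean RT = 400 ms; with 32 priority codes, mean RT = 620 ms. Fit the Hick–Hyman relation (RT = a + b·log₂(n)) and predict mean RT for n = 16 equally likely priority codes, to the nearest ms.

Solve the two-equation system in a and b:
  b = (620 − 400) / (log₂ 32 − log₂ 2) = 220 / (5 − 1) = 55 ms/bit
  a = 400 − 55 × 1 = 345 ms
Then RT(16) = 345 + 55 × log₂ 16 = 345 + 55 × 4 ≈ 565.000 ms.

565 ms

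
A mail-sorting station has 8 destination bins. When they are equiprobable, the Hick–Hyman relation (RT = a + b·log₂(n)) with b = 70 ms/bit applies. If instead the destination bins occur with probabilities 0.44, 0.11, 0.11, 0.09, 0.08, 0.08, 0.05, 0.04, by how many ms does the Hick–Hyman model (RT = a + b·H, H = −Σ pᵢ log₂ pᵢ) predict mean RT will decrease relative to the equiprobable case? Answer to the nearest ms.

34 ms

The RT saving is b·ΔH. Equiprobable H₀ = log₂(8) = 3.0000 bits; with the given probabilities H = 2.5192 bits.
b·(H₀ − H) = 70 × (3.0000 − 2.5192) = 33.65 ms.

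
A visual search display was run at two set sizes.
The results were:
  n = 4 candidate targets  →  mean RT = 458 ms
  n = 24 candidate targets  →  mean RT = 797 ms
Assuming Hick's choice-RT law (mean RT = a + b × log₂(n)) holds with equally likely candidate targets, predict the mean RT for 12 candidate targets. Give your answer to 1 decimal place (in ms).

665.9 ms

RT is linear in log₂ n, so two points fix the line:
  b = (797 − 458) / (log₂ 24 − log₂ 4) = 339 / (4.5850 − 2) = 131.143 ms/bit
  a = 458 − 131.143 × 2 = 195.714 ms
Then RT(12) = 195.714 + 131.143 × log₂ 12 = 195.714 + 131.143 × 3.5850 ≈ 665.857 ms.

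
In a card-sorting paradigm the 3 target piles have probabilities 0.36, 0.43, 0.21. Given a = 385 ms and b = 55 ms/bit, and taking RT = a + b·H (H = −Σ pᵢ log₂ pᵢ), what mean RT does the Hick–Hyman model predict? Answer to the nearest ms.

469 ms

H = 0.36·log₂(1/0.36) + 0.43·log₂(1/0.43) + 0.21·log₂(1/0.21) = 1.5270 bits.
RT = 385 + 55 × 1.5270 = 468.99 ms.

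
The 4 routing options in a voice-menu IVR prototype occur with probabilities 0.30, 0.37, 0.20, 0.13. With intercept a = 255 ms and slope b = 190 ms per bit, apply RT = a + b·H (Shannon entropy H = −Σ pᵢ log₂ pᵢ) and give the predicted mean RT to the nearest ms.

H = 0.30·log₂(1/0.30) + 0.37·log₂(1/0.37) + 0.20·log₂(1/0.20) + 0.13·log₂(1/0.13) = 1.8988 bits.
RT = 255 + 190 × 1.8988 = 615.78 ms.

616 ms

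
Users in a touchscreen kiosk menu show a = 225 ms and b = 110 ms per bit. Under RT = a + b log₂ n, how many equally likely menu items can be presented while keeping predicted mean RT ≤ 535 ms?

Information budget: (535 − 225)/110 = 2.8182 bits, so n ≤ 2^2.8182 = 7.053 → at most 7.

7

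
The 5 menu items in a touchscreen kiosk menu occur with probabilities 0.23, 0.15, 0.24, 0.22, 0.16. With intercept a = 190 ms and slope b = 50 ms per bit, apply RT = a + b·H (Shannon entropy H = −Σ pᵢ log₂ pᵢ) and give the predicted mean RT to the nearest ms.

H = 0.23·log₂(1/0.23) + 0.15·log₂(1/0.15) + 0.24·log₂(1/0.24) + 0.22·log₂(1/0.22) + 0.16·log₂(1/0.16) = 2.2959 bits.
RT = 190 + 50 × 2.2959 = 304.80 ms.

305 ms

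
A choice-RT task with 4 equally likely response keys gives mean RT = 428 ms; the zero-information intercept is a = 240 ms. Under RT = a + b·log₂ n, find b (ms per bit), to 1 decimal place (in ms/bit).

94.0 ms/bit

b = (428 − 240) / log₂(4) = 188 / 2 = 94.000 ms/bit.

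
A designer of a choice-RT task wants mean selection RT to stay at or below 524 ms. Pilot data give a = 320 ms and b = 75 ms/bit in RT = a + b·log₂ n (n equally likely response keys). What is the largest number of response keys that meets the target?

6

Information budget: (524 − 320)/75 = 2.7200 bits, so n ≤ 2^2.7200 = 6.589 → at most 6.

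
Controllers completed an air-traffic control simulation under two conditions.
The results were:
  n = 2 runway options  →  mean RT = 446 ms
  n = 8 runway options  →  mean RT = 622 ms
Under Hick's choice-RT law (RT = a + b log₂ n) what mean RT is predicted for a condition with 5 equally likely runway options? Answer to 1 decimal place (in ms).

RT is linear in log₂ n, so two points fix the line:
  b = (622 − 446) / (log₂ 8 − log₂ 2) = 176 / (3 − 1) = 88.000 ms/bit
  a = 446 − 88.000 × 1 = 358.000 ms
Then RT(5) = 358.000 + 88.000 × log₂ 5 = 358.000 + 88.000 × 2.3219 ≈ 562.330 ms.

562.3 ms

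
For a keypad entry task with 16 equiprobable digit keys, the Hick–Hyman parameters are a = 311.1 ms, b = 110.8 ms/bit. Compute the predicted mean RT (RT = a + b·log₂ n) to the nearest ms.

log₂(16) = 4 bits, so RT = 311.1 + 110.8 × 4 ≈ 754.300 ms.

754 ms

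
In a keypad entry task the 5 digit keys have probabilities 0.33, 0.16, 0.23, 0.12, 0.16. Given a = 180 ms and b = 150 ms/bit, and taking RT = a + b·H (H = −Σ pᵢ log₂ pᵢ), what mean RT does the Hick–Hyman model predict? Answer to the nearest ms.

H = 0.33·log₂(1/0.33) + 0.16·log₂(1/0.16) + 0.23·log₂(1/0.23) + 0.12·log₂(1/0.12) + 0.16·log₂(1/0.16) = 2.2286 bits.
RT = 180 + 150 × 2.2286 = 514.29 ms.

514 ms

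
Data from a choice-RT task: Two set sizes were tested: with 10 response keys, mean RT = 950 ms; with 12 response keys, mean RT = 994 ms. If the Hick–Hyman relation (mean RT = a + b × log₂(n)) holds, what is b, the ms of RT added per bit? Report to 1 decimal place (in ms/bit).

b = (RT₂ − RT₁)/(log₂ n₂ − log₂ n₁) = (994 − 950)/(3.5850 − 3.3219) = 167.278 ms/bit.

167.3 ms/bit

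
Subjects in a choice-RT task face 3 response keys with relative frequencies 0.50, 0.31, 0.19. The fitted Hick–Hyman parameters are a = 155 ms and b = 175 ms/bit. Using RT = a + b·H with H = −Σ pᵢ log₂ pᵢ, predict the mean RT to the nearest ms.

414 ms

Entropy contributions −pᵢ log₂ pᵢ: 0.5000, 0.5238, 0.4552; sum H = 1.4790 bits.
RT = a + bH = 155 + 175·1.4790 = 413.83 ms.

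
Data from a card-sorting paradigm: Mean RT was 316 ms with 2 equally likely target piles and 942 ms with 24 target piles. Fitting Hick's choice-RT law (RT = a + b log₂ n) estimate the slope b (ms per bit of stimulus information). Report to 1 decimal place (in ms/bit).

The slope on a log₂ axis is (942 − 316) / (4.5850 − 1) = 174.618 ms/bit.

174.6 ms/bit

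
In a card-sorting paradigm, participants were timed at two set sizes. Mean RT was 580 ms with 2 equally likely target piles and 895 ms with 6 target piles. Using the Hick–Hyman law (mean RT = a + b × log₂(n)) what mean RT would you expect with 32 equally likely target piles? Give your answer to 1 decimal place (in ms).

Solve the two-equation system in a and b:
  b = (895 − 580) / (log₂ 6 − log₂ 2) = 315 / (2.5850 − 1) = 198.743 ms/bit
  a = 580 − 198.743 × 1 = 381.257 ms
Then RT(32) = 381.257 + 198.743 × log₂ 32 = 381.257 + 198.743 × 5 ≈ 1374.971 ms.

1375.0 ms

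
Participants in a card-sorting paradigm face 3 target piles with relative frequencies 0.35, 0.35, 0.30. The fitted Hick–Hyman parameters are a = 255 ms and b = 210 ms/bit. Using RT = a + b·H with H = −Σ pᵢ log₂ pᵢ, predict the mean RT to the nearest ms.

587 ms

Entropy contributions −pᵢ log₂ pᵢ: 0.5301, 0.5301, 0.5211; sum H = 1.5813 bits.
RT = a + bH = 255 + 210·1.5813 = 587.07 ms.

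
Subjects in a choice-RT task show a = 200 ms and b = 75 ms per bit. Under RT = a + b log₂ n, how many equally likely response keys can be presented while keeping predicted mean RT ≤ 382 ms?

75·log₂ n ≤ 382 − 200 = 182, giving log₂ n ≤ 2.4267 and n ≤ 5.376. The largest whole number is 5.

5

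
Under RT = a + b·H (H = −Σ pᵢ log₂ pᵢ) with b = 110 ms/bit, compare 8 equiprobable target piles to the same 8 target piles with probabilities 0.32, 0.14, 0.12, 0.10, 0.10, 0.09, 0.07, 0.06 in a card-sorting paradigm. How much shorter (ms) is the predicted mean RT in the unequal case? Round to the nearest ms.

Equiprobable entropy H₀ = log₂ 8 = 3.0000 bits.
Skewed entropy H = −Σ pᵢ log₂ pᵢ = 2.7793 bits.
ΔRT = b·(H₀ − H) = 110 × 0.2207 = 24.27 ms.

24 ms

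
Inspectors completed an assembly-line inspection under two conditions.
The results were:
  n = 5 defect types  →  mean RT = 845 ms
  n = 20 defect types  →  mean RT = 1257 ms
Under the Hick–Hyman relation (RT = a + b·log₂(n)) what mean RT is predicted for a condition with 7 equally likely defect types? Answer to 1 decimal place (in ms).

Solve the two-equation system in a and b:
  b = (1257 − 845) / (log₂ 20 − log₂ 5) = 412 / (4.3219 − 2.3219) = 206.000 ms/bit
  a = 845 − 206.000 × 2.3219 = 366.683 ms
Then RT(7) = 366.683 + 206.000 × log₂ 7 = 366.683 + 206.000 × 2.8074 ≈ 944.998 ms.

945.0 ms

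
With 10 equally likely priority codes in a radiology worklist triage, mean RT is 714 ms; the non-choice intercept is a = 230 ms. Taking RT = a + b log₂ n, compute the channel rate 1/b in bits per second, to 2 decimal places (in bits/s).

6.86 bits/s

Choice component = 714 − 230 = 484 ms over log₂(10) = 3.3219 bits.
b = 484 / 3.3219 = 145.699 ms/bit, so 1/b = 6.863 bits/s.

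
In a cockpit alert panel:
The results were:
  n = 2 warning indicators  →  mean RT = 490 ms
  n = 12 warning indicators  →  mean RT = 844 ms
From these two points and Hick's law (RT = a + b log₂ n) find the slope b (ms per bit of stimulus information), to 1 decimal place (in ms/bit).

136.9 ms/bit

b = (RT₂ − RT₁)/(log₂ n₂ − log₂ n₁) = (844 − 490)/(3.5850 − 1) = 136.946 ms/bit.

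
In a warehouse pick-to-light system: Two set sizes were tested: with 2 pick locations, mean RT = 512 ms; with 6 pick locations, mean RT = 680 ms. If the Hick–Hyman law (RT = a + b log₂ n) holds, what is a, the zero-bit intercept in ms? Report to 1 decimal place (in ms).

406.0 ms

Slope: b = (680 − 512) / (log₂ 6 − log₂ 2) = 168/1.5850 = 105.996 ms/bit.
Intercept: a = 512 − 105.996·log₂(2) = 406.004 ms.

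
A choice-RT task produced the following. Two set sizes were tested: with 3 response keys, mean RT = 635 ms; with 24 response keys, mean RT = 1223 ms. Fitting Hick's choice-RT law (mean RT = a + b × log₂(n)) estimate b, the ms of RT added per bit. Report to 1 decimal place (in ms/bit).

196.0 ms/bit

The slope on a log₂ axis is (1223 − 635) / (4.5850 − 1.5850) = 196.000 ms/bit.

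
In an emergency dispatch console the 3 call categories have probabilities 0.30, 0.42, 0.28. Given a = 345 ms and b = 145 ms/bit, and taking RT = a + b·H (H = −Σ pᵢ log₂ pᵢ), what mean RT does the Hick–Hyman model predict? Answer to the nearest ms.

571 ms

Entropy contributions −pᵢ log₂ pᵢ: 0.5211, 0.5256, 0.5142; sum H = 1.5610 bits.
RT = a + bH = 345 + 145·1.5610 = 571.34 ms.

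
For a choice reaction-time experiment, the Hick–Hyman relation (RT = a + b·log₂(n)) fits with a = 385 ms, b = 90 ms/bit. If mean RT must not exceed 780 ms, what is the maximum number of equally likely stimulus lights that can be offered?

20

Set 385 + 90·log₂ n ≤ 780 → log₂ n ≤ (780 − 385)/90 = 4.3889.
So n ≤ 2^4.3889 = 20.950; the largest integer n is 20.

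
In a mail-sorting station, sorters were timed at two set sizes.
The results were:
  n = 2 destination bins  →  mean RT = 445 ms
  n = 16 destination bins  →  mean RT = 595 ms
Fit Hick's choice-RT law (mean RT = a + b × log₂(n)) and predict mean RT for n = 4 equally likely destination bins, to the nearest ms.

495 ms

Fit slope and intercept:
  b = (595 − 445) / (log₂ 16 − log₂ 2) = 150 / (4 − 1) = 50 ms/bit
  a = 445 − 50 × 1 = 395 ms
Then RT(4) = 395 + 50 × log₂ 4 = 395 + 50 × 2 ≈ 495.000 ms.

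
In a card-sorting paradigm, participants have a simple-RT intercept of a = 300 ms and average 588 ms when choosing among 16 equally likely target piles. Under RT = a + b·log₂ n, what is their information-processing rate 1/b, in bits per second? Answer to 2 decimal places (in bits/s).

13.89 bits/s

b = (588 − 300)/log₂ 16 = 288/4 = 72.000 ms per bit = 0.07200 s/bit; the reciprocal is 13.889 bits/s.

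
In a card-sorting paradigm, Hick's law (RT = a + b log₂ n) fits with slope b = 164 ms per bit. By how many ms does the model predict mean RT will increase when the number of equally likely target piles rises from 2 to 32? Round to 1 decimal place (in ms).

The intercept a cancels: ΔRT = b·(log₂ n₂ − log₂ n₁) = b·log₂(n₂/n₁).
log₂(32) − log₂(2) = log₂(32/2) = log₂(16) = 4.
ΔRT = 164 × 4.0000 = 656.000 ms.

656.0 ms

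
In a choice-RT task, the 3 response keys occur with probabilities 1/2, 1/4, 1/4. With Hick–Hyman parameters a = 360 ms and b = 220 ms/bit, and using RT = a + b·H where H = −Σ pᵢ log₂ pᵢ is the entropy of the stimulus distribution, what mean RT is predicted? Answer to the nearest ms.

Each term −pᵢ log₂ pᵢ: 0.5·1 + 0.25·2 + 0.25·2; summed, H = 1.500 bits.
Mean RT = a + bH = 360 + 220·1.500 = 690.00 ms.

690 ms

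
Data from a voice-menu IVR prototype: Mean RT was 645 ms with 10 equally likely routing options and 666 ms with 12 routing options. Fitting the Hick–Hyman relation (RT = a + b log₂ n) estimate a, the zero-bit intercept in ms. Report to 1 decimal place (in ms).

379.8 ms

b = (RT₂ − RT₁)/(log₂ n₂ − log₂ n₁) = (666 − 645)/(3.5850 − 3.3219) = 79.837 ms/bit.
Intercept: a = 645 − 79.837·log₂(10) = 379.786 ms.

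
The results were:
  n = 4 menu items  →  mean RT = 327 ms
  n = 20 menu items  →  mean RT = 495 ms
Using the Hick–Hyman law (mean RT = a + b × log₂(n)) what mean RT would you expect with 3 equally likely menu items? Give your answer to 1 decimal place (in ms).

297.0 ms

Solve the two-equation system in a and b:
  b = (495 − 327) / (log₂ 20 − log₂ 4) = 168 / (4.3219 − 2) = 72.354 ms/bit
  a = 327 − 72.354 × 2 = 182.293 ms
Then RT(3) = 182.293 + 72.354 × log₂ 3 = 182.293 + 72.354 × 1.5850 ≈ 296.971 ms.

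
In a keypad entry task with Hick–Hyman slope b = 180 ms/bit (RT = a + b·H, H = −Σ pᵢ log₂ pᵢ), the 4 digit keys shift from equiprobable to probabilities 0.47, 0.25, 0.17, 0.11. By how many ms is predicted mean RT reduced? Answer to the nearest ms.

37 ms

Equiprobable entropy H₀ = log₂ 4 = 2.0000 bits.
Skewed entropy H = −Σ pᵢ log₂ pᵢ = 1.7968 bits.
ΔRT = b·(H₀ − H) = 180 × 0.2032 = 36.57 ms.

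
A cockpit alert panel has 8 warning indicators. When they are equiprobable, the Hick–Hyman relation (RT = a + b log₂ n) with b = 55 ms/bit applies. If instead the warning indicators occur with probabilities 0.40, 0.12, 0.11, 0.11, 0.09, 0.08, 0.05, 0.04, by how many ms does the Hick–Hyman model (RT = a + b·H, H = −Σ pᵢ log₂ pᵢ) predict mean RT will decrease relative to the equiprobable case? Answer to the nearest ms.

22 ms

Equiprobable entropy H₀ = log₂ 8 = 3.0000 bits.
Skewed entropy H = −Σ pᵢ log₂ pᵢ = 2.6024 bits.
ΔRT = b·(H₀ − H) = 55 × 0.3976 = 21.87 ms.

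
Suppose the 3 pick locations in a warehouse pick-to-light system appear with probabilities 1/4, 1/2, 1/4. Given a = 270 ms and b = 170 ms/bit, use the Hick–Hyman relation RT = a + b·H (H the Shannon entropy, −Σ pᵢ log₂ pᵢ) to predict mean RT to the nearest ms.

525 ms

H = −Σ pᵢ log₂ pᵢ = 0.25·2 + 0.5·1 + 0.25·2 = 1.500 bits.
RT = 270 + 170 × 1.500 = 525.00 ms.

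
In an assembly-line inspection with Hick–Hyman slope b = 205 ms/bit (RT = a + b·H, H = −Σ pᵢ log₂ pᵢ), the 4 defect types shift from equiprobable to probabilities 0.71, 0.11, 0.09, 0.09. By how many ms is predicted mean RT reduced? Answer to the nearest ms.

Equiprobable entropy H₀ = log₂ 4 = 2.0000 bits.
Skewed entropy H = −Σ pᵢ log₂ pᵢ = 1.3264 bits.
ΔRT = b·(H₀ − H) = 205 × 0.6736 = 138.09 ms.

138 ms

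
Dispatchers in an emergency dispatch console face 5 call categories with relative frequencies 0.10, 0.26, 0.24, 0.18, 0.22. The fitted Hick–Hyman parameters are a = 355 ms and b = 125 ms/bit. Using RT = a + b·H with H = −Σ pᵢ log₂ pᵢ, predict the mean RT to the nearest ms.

Entropy contributions −pᵢ log₂ pᵢ: 0.3322, 0.5053, 0.4941, 0.4453, 0.4806; sum H = 2.2575 bits.
RT = a + bH = 355 + 125·2.2575 = 637.19 ms.

637 ms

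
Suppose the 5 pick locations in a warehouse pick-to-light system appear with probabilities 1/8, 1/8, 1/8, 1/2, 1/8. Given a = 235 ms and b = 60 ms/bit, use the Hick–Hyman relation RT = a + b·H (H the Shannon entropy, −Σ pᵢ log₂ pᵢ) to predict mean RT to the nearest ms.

355 ms

H = −Σ pᵢ log₂ pᵢ = 0.125·3 + 0.125·3 + 0.125·3 + 0.5·1 + 0.125·3 = 2.000 bits.
RT = 235 + 60 × 2.000 = 355.00 ms.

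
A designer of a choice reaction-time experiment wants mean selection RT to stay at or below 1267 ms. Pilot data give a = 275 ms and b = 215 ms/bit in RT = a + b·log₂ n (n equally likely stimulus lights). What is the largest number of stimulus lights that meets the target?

Set 275 + 215·log₂ n ≤ 1267 → log₂ n ≤ (1267 − 275)/215 = 4.6140.
So n ≤ 2^4.6140 = 24.487; the largest integer n is 24.

24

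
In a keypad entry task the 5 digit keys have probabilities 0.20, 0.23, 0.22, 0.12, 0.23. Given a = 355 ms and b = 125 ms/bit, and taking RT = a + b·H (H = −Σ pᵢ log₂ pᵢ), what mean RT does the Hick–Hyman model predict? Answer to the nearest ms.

641 ms

Entropy contributions −pᵢ log₂ pᵢ: 0.4644, 0.4877, 0.4806, 0.3671, 0.4877; sum H = 2.2874 bits.
RT = a + bH = 355 + 125·2.2874 = 640.92 ms.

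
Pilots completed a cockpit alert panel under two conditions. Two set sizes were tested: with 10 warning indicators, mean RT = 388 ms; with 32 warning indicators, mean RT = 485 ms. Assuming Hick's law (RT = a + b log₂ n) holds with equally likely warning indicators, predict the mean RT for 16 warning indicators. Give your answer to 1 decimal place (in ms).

427.2 ms

RT is linear in log₂ n, so two points fix the line:
  b = (485 − 388) / (log₂ 32 − log₂ 10) = 97 / (5 − 3.3219) = 57.804 ms/bit
  a = 388 − 57.804 × 3.3219 = 195.978 ms
Then RT(16) = 195.978 + 57.804 × log₂ 16 = 195.978 + 57.804 × 4 ≈ 427.196 ms.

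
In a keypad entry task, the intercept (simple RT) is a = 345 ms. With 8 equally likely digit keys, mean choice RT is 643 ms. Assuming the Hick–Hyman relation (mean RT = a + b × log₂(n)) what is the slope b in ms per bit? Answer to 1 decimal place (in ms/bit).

99.3 ms/bit

8 alternatives carry log₂ 8 = 3 bits; the choice cost is 643 − 345 = 298 ms, so b = 298/3 = 99.333 ms/bit.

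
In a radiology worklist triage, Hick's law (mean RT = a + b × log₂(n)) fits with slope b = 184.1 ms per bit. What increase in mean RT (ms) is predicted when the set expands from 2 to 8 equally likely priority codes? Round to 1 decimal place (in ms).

ΔRT = (a + b log₂ n₂) − (a + b log₂ n₁) = b·(log₂ n₂ − log₂ n₁).
log₂(8) − log₂(2) = log₂(8/2) = log₂(4) = 2.
ΔRT = 184.1 × 2.0000 = 368.200 ms.

368.2 ms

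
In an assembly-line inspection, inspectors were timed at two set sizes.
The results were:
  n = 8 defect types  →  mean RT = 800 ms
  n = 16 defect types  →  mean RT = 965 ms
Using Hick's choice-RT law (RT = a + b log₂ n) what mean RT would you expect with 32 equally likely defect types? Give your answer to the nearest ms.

1130 ms

With log₂ n on the abscissa the relation is linear; from the two conditions:
  b = (965 − 800) / (log₂ 16 − log₂ 8) = 165 / (4 − 3) = 165 ms/bit
  a = 800 − 165 × 3 = 305 ms
Then RT(32) = 305 + 165 × log₂ 32 = 305 + 165 × 5 ≈ 1130.000 ms.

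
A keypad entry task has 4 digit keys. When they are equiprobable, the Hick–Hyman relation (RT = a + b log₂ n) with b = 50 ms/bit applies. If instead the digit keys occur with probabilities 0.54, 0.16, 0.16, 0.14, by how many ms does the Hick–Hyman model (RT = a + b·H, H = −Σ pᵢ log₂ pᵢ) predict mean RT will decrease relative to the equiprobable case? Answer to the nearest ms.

14 ms

Equiprobable entropy H₀ = log₂ 4 = 2.0000 bits.
Skewed entropy H = −Σ pᵢ log₂ pᵢ = 1.7232 bits.
ΔRT = b·(H₀ − H) = 50 × 0.2768 = 13.84 ms.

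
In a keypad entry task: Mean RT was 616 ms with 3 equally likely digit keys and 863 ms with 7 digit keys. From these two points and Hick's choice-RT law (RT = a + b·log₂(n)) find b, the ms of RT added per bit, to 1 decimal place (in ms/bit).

Slope: b = (863 − 616) / (log₂ 7 − log₂ 3) = 247/1.2224 = 202.063 ms/bit.

202.1 ms/bit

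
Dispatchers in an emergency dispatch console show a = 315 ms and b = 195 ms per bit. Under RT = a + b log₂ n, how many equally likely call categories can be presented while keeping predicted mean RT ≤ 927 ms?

Set 315 + 195·log₂ n ≤ 927 → log₂ n ≤ (927 − 315)/195 = 3.1385.
So n ≤ 2^3.1385 = 8.806; the largest integer n is 8.

8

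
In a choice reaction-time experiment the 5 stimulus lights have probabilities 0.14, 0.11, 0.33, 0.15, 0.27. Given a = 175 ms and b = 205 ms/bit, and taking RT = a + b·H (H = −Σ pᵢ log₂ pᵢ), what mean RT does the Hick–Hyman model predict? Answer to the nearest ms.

Entropy contributions −pᵢ log₂ pᵢ: 0.3971, 0.3503, 0.5278, 0.4105, 0.5100; sum H = 2.1958 bits.
RT = a + bH = 175 + 205·2.1958 = 625.14 ms.

625 ms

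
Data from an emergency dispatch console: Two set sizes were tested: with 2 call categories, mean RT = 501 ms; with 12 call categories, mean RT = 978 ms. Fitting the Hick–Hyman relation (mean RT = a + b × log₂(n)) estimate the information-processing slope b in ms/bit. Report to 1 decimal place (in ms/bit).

The slope on a log₂ axis is (978 − 501) / (3.5850 − 1) = 184.529 ms/bit.

184.5 ms/bit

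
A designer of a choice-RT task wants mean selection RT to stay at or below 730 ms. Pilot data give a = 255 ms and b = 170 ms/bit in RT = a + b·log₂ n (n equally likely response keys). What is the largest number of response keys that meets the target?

Set 255 + 170·log₂ n ≤ 730 → log₂ n ≤ (730 − 255)/170 = 2.7941.
So n ≤ 2^2.7941 = 6.936; the largest integer n is 6.

6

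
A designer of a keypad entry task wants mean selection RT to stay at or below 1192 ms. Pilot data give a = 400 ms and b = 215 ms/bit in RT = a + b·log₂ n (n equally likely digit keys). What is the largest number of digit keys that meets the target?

215·log₂ n ≤ 1192 − 400 = 792, giving log₂ n ≤ 3.6837 and n ≤ 12.850. The largest whole number is 12.

12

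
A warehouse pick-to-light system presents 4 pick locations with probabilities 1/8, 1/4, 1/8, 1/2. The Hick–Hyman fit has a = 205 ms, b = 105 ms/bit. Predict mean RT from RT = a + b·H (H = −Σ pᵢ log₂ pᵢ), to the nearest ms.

Each term −pᵢ log₂ pᵢ: 0.125·3 + 0.25·2 + 0.125·3 + 0.5·1; summed, H = 1.750 bits.
Mean RT = a + bH = 205 + 105·1.750 = 388.75 ms.

389 ms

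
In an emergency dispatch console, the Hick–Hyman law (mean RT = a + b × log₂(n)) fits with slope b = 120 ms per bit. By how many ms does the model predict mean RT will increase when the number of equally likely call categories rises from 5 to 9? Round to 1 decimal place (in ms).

101.8 ms

The intercept a cancels: ΔRT = b·(log₂ n₂ − log₂ n₁) = b·log₂(n₂/n₁).
log₂(9) − log₂(5) = 3.1699 − 2.3219 = 0.8480.
ΔRT = 120 × 0.8480 = 101.760 ms.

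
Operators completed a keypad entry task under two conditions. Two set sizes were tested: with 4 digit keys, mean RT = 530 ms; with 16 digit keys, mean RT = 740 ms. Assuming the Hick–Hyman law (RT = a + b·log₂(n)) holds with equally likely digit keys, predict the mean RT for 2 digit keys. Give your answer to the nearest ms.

With log₂ n on the abscissa the relation is linear; from the two conditions:
  b = (740 − 530) / (log₂ 16 − log₂ 4) = 210 / (4 − 2) = 105 ms/bit
  a = 530 − 105 × 2 = 320 ms
Then RT(2) = 320 + 105 × log₂ 2 = 320 + 105 × 1 ≈ 425.000 ms.

425 ms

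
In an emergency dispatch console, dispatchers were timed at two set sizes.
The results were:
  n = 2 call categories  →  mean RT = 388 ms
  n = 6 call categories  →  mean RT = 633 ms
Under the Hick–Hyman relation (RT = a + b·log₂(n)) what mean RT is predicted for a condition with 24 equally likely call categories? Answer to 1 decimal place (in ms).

Fit slope and intercept:
  b = (633 − 388) / (log₂ 6 − log₂ 2) = 245 / (2.5850 − 1) = 154.578 ms/bit
  a = 388 − 154.578 × 1 = 233.422 ms
Then RT(24) = 233.422 + 154.578 × log₂ 24 = 233.422 + 154.578 × 4.5850 ≈ 942.156 ms.

942.2 ms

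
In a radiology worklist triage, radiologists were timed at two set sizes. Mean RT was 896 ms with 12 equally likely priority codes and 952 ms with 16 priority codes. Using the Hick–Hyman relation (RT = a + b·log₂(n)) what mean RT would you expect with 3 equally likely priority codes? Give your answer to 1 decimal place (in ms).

626.1 ms

Fit slope and intercept:
  b = (952 − 896) / (log₂ 16 − log₂ 12) = 56 / (4 − 3.5850) = 134.928 ms/bit
  a = 896 − 134.928 × 3.5850 = 412.290 ms
Then RT(3) = 412.290 + 134.928 × log₂ 3 = 412.290 + 134.928 × 1.5850 ≈ 626.145 ms.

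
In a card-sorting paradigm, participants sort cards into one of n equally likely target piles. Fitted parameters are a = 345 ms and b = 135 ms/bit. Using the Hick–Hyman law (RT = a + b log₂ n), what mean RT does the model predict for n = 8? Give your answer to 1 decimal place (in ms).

log₂(8) = 3 bits, so RT = 345 + 135 × 3 ≈ 750.000 ms.

750.0 ms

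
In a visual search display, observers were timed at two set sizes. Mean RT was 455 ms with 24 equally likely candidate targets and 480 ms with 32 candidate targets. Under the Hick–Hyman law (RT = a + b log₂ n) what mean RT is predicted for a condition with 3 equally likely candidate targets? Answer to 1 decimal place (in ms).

Solve the two-equation system in a and b:
  b = (480 − 455) / (log₂ 32 − log₂ 24) = 25 / (5 − 4.5850) = 60.236 ms/bit
  a = 455 − 60.236 × 4.5850 = 178.822 ms
Then RT(3) = 178.822 + 60.236 × log₂ 3 = 178.822 + 60.236 × 1.5850 ≈ 274.293 ms.

274.3 ms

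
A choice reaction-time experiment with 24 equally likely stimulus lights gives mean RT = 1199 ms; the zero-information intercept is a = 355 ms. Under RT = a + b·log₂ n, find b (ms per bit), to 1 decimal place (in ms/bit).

b = (1199 − 355) / log₂(24) = 844 / 4.5850 = 184.080 ms/bit.

184.1 ms/bit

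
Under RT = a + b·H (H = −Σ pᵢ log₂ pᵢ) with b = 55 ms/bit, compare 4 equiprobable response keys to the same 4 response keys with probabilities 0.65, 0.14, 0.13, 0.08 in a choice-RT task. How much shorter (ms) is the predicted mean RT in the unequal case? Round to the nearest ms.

The RT saving is b·ΔH. Equiprobable H₀ = log₂(4) = 2.0000 bits; with the given probabilities H = 1.4752 bits.
b·(H₀ − H) = 55 × (2.0000 − 1.4752) = 28.86 ms.

29 ms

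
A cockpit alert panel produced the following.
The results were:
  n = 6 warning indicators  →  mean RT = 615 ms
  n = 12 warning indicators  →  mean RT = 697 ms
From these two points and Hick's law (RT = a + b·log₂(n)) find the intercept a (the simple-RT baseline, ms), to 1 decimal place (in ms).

403.0 ms

Slope: b = (697 − 615) / (log₂ 12 − log₂ 6) = 82/1.0000 = 82.000 ms/bit.
a = RT₁ − b·log₂ n₁ = 615 − 82.000 × 2.5850 = 403.033 ms.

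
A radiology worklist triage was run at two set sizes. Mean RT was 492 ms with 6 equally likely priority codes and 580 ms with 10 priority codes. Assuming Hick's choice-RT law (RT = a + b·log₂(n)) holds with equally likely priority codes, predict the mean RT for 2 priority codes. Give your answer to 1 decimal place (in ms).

With log₂ n on the abscissa the relation is linear; from the two conditions:
  b = (580 − 492) / (log₂ 10 − log₂ 6) = 88 / (3.3219 − 2.5850) = 119.409 ms/bit
  a = 492 − 119.409 × 2.5850 = 183.333 ms
Then RT(2) = 183.333 + 119.409 × log₂ 2 = 183.333 + 119.409 × 1 ≈ 302.742 ms.

302.7 ms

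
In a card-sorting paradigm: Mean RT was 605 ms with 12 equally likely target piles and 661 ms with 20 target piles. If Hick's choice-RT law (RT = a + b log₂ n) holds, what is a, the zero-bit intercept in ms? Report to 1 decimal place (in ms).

332.6 ms

b = (RT₂ − RT₁)/(log₂ n₂ − log₂ n₁) = (661 − 605)/(4.3219 − 3.5850) = 75.987 ms/bit.
Intercept: a = 605 − 75.987·log₂(12) = 332.589 ms.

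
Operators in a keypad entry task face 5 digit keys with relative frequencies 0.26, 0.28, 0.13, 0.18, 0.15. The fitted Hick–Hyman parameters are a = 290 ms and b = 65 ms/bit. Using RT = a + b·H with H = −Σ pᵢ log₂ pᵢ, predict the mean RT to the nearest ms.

H = 0.26·log₂(1/0.26) + 0.28·log₂(1/0.28) + 0.13·log₂(1/0.13) + 0.18·log₂(1/0.18) + 0.15·log₂(1/0.15) = 2.2580 bits.
RT = 290 + 65 × 2.2580 = 436.77 ms.

437 ms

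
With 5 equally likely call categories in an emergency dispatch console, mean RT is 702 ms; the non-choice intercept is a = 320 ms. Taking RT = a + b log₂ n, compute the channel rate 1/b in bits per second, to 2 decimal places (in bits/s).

Choice component = 702 − 320 = 382 ms over log₂(5) = 2.3219 bits.
b = 382 / 2.3219 = 164.518 ms/bit, so 1/b = 6.078 bits/s.

6.08 bits/s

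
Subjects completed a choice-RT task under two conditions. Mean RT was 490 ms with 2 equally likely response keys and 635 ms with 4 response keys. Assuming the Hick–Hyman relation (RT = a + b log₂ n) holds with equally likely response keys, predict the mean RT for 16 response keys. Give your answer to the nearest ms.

Fit slope and intercept:
  b = (635 − 490) / (log₂ 4 − log₂ 2) = 145 / (2 − 1) = 145 ms/bit
  a = 490 − 145 × 1 = 345 ms
Then RT(16) = 345 + 145 × log₂ 16 = 345 + 145 × 4 ≈ 925.000 ms.

925 ms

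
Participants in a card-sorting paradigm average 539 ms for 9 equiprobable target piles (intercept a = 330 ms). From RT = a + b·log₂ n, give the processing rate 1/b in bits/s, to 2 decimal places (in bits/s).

15.17 bits/s

Choice component = 539 − 330 = 209 ms over log₂(9) = 3.1699 bits.
b = 209 / 3.1699 = 65.932 ms/bit, so 1/b = 15.167 bits/s.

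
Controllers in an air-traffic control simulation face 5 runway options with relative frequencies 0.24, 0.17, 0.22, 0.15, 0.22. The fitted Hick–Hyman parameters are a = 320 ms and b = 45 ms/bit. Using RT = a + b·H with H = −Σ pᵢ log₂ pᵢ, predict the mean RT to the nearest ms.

H = 0.24·log₂(1/0.24) + 0.17·log₂(1/0.17) + 0.22·log₂(1/0.22) + 0.15·log₂(1/0.15) + 0.22·log₂(1/0.22) = 2.3004 bits.
RT = 320 + 45 × 2.3004 = 423.52 ms.

424 ms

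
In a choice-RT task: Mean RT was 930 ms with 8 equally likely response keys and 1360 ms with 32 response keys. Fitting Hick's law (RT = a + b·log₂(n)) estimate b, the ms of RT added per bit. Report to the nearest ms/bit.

215 ms/bit

Slope: b = (1360 − 930) / (log₂ 32 − log₂ 8) = 430/2.0000 = 215 ms/bit.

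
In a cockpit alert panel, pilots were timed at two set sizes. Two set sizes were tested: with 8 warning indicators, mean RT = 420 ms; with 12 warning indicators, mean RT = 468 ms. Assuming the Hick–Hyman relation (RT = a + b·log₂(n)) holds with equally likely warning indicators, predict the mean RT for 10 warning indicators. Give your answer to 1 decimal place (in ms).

446.4 ms

RT is linear in log₂ n, so two points fix the line:
  b = (468 − 420) / (log₂ 12 − log₂ 8) = 48 / (3.5850 − 3) = 82.057 ms/bit
  a = 420 − 82.057 × 3 = 173.830 ms
Then RT(10) = 173.830 + 82.057 × log₂ 10 = 173.830 + 82.057 × 3.3219 ≈ 446.416 ms.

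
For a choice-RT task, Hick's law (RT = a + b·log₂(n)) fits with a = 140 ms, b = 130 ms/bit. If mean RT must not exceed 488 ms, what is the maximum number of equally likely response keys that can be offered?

6

Information budget: (488 − 140)/130 = 2.6769 bits, so n ≤ 2^2.6769 = 6.395 → at most 6.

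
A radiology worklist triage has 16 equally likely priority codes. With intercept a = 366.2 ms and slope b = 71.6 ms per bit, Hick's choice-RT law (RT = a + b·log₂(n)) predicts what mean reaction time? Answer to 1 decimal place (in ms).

log₂(16) = 4 bits, so RT = 366.2 + 71.6 × 4 ≈ 652.600 ms.

652.6 ms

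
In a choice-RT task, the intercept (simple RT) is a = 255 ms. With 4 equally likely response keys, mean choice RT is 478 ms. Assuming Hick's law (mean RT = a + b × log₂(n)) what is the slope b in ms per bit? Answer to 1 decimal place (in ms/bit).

log₂(4) = 2 bits.
b = (RT − a)/log₂ n = (478 − 255) / 2 = 111.500 ms/bit.

111.5 ms/bit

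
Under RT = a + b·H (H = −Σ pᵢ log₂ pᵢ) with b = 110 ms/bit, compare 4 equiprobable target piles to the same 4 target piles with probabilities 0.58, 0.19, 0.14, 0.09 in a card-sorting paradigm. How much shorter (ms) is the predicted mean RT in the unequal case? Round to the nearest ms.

42 ms

Equiprobable entropy H₀ = log₂ 4 = 2.0000 bits.
Skewed entropy H = −Σ pᵢ log₂ pᵢ = 1.6208 bits.
ΔRT = b·(H₀ − H) = 110 × 0.3792 = 41.71 ms.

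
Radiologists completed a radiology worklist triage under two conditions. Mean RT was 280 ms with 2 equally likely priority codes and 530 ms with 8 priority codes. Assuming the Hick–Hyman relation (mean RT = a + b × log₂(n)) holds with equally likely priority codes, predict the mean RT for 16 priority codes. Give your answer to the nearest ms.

655 ms

RT is linear in log₂ n, so two points fix the line:
  b = (530 − 280) / (log₂ 8 − log₂ 2) = 250 / (3 − 1) = 125 ms/bit
  a = 280 − 125 × 1 = 155 ms
Then RT(16) = 155 + 125 × log₂ 16 = 155 + 125 × 4 ≈ 655.000 ms.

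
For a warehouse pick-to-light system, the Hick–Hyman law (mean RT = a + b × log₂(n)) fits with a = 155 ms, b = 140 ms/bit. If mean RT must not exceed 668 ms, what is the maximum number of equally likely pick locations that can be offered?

12

140·log₂ n ≤ 668 − 155 = 513, giving log₂ n ≤ 3.6643 and n ≤ 12.678. The largest whole number is 12.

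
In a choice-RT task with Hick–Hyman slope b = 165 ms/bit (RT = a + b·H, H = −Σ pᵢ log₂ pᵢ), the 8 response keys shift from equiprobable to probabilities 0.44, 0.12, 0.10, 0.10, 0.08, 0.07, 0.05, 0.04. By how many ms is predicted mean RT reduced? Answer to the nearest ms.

Equiprobable entropy H₀ = log₂ 8 = 3.0000 bits.
Skewed entropy H = −Σ pᵢ log₂ pᵢ = 2.5145 bits.
ΔRT = b·(H₀ − H) = 165 × 0.4855 = 80.11 ms.

80 ms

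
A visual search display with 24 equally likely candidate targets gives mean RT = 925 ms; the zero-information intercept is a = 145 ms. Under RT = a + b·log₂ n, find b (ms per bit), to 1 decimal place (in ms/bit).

log₂(24) = 4.5850 bits.
b = (RT − a)/log₂ n = (925 − 145) / 4.5850 = 170.121 ms/bit.

170.1 ms/bit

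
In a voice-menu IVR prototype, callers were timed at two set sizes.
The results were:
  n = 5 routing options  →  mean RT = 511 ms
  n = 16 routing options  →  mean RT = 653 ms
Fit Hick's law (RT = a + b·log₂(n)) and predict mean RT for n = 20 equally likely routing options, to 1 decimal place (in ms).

Solve the two-equation system in a and b:
  b = (653 − 511) / (log₂ 16 − log₂ 5) = 142 / (4 − 2.3219) = 84.621 ms/bit
  a = 511 − 84.621 × 2.3219 = 314.516 ms
Then RT(20) = 314.516 + 84.621 × log₂ 20 = 314.516 + 84.621 × 4.3219 ≈ 680.242 ms.

680.2 ms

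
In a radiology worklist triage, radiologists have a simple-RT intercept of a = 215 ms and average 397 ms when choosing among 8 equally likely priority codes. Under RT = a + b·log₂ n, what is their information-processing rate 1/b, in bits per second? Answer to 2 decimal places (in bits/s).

b = (397 − 215)/log₂ 8 = 182/3 = 60.667 ms per bit = 0.06067 s/bit; the reciprocal is 16.484 bits/s.

16.48 bits/s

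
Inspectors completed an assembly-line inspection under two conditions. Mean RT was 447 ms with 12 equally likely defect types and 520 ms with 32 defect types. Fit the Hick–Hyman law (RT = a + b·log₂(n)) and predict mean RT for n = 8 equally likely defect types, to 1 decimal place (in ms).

416.8 ms

Solve the two-equation system in a and b:
  b = (520 − 447) / (log₂ 32 − log₂ 12) = 73 / (5 − 3.5850) = 51.589 ms/bit
  a = 447 − 51.589 × 3.5850 = 262.056 ms
Then RT(8) = 262.056 + 51.589 × log₂ 8 = 262.056 + 51.589 × 3 ≈ 416.823 ms.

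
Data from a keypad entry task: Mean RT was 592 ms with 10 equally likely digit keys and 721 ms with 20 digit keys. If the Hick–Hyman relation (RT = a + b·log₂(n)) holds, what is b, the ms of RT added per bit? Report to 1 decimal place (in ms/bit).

The slope on a log₂ axis is (721 − 592) / (4.3219 − 3.3219) = 129.000 ms/bit.

129.0 ms/bit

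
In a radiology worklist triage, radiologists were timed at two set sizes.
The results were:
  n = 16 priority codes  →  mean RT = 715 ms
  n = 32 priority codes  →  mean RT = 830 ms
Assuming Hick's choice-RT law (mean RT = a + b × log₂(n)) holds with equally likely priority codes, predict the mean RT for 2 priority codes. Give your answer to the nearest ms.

With log₂ n on the abscissa the relation is linear; from the two conditions:
  b = (830 − 715) / (log₂ 32 − log₂ 16) = 115 / (5 − 4) = 115 ms/bit
  a = 715 − 115 × 4 = 255 ms
Then RT(2) = 255 + 115 × log₂ 2 = 255 + 115 × 1 ≈ 370.000 ms.

370 ms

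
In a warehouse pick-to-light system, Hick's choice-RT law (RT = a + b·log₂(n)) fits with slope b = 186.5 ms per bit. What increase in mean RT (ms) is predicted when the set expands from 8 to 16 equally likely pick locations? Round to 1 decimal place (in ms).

The intercept a cancels: ΔRT = b·(log₂ n₂ − log₂ n₁) = b·log₂(n₂/n₁).
log₂(16) − log₂(8) = log₂(16/8) = log₂(2) = 1.
ΔRT = 186.5 × 1.0000 = 186.500 ms.

186.5 ms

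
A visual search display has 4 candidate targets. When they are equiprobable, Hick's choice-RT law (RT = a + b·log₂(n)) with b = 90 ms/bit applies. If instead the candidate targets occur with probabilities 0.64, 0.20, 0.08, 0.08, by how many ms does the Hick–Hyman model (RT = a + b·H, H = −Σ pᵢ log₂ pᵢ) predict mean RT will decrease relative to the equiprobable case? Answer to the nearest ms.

49 ms

The RT saving is b·ΔH. Equiprobable H₀ = log₂(4) = 2.0000 bits; with the given probabilities H = 1.4595 bits.
b·(H₀ − H) = 90 × (2.0000 − 1.4595) = 48.65 ms.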